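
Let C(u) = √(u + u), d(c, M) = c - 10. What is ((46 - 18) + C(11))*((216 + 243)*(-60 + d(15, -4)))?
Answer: -706860 - 25245*√22 ≈ -8.2527e+5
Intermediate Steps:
d(c, M) = -10 + c
C(u) = √2*√u (C(u) = √(2*u) = √2*√u)
((46 - 18) + C(11))*((216 + 243)*(-60 + d(15, -4))) = ((46 - 18) + √2*√11)*((216 + 243)*(-60 + (-10 + 15))) = (28 + √22)*(459*(-60 + 5)) = (28 + √22)*(459*(-55)) = (28 + √22)*(-25245) = -706860 - 25245*√22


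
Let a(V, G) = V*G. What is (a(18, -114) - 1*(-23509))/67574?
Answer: 21457/67574 ≈ 0.31753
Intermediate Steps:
a(V, G) = G*V
(a(18, -114) - 1*(-23509))/67574 = (-114*18 - 1*(-23509))/67574 = (-2052 + 23509)*(1/67574) = 21457*(1/67574) = 21457/67574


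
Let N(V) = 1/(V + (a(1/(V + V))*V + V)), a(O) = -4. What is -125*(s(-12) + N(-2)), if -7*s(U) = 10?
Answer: 4125/28 ≈ 147.32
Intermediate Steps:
N(V) = -1/(2*V) (N(V) = 1/(V + (-4*V + V)) = 1/(V - 3*V) = 1/(-2*V) = -1/(2*V))
s(U) = -10/7 (s(U) = -⅐*10 = -10/7)
-125*(s(-12) + N(-2)) = -125*(-10/7 - ½/(-2)) = -125*(-10/7 - ½*(-½)) = -125*(-10/7 + ¼) = -125*(-33/28) = 4125/28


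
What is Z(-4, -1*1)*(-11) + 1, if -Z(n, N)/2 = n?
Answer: -87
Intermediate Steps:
Z(n, N) = -2*n
Z(-4, -1*1)*(-11) + 1 = -2*(-4)*(-11) + 1 = 8*(-11) + 1 = -88 + 1 = -87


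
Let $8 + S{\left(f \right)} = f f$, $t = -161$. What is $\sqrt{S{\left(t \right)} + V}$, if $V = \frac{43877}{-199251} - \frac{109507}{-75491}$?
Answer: $\frac{\sqrt{22809395356291634747}}{29667963} \approx 160.98$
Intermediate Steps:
$S{\left(f \right)} = -8 + f^{2}$ ($S{\left(f \right)} = -8 + f f = -8 + f^{2}$)
$V = \frac{1423620050}{1157050557}$ ($V = 43877 \left(- \frac{1}{199251}\right) - - \frac{109507}{75491} = - \frac{43877}{199251} + \frac{109507}{75491} = \frac{1423620050}{1157050557} \approx 1.2304$)
$\sqrt{S{\left(t \right)} + V} = \sqrt{\left(-8 + \left(-161\right)^{2}\right) + \frac{1423620050}{1157050557}} = \sqrt{\left(-8 + 25921\right) + \frac{1423620050}{1157050557}} = \sqrt{25913 + \frac{1423620050}{1157050557}} = \sqrt{\frac{29984074703591}{1157050557}} = \frac{\sqrt{22809395356291634747}}{29667963}$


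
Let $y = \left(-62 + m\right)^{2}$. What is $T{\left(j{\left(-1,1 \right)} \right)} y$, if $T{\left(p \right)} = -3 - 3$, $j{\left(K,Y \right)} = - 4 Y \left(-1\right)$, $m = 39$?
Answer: $-3174$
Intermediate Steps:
$j{\left(K,Y \right)} = 4 Y$
$T{\left(p \right)} = -6$ ($T{\left(p \right)} = -3 - 3 = -6$)
$y = 529$ ($y = \left(-62 + 39\right)^{2} = \left(-23\right)^{2} = 529$)
$T{\left(j{\left(-1,1 \right)} \right)} y = \left(-6\right) 529 = -3174$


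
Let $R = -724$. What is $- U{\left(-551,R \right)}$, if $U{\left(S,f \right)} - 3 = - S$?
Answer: $-554$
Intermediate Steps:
$U{\left(S,f \right)} = 3 - S$
$- U{\left(-551,R \right)} = - (3 - -551) = - (3 + 551) = \left(-1\right) 554 = -554$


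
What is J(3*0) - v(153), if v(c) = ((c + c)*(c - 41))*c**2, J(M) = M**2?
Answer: -802273248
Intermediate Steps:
v(c) = 2*c**3*(-41 + c) (v(c) = ((2*c)*(-41 + c))*c**2 = (2*c*(-41 + c))*c**2 = 2*c**3*(-41 + c))
J(3*0) - v(153) = (3*0)**2 - 2*153**3*(-41 + 153) = 0**2 - 2*3581577*112 = 0 - 1*802273248 = 0 - 802273248 = -802273248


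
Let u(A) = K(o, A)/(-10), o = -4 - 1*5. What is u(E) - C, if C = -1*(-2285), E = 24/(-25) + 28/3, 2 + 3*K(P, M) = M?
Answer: -2570864/1125 ≈ -2285.2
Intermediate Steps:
o = -9 (o = -4 - 5 = -9)
K(P, M) = -2/3 + M/3
E = 628/75 (E = 24*(-1/25) + 28*(1/3) = -24/25 + 28/3 = 628/75 ≈ 8.3733)
C = 2285
u(A) = 1/15 - A/30 (u(A) = (-2/3 + A/3)/(-10) = (-2/3 + A/3)*(-1/10) = 1/15 - A/30)
u(E) - C = (1/15 - 1/30*628/75) - 1*2285 = (1/15 - 314/1125) - 2285 = -239/1125 - 2285 = -2570864/1125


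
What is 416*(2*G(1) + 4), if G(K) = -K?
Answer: 832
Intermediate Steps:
416*(2*G(1) + 4) = 416*(2*(-1*1) + 4) = 416*(2*(-1) + 4) = 416*(-2 + 4) = 416*2 = 832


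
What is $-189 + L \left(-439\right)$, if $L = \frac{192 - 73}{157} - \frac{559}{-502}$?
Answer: $- \frac{79648785}{78814} \approx -1010.6$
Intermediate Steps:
$L = \frac{147501}{78814}$ ($L = \left(192 - 73\right) \frac{1}{157} - - \frac{559}{502} = 119 \cdot \frac{1}{157} + \frac{559}{502} = \frac{119}{157} + \frac{559}{502} = \frac{147501}{78814} \approx 1.8715$)
$-189 + L \left(-439\right) = -189 + \frac{147501}{78814} \left(-439\right) = -189 - \frac{64752939}{78814} = - \frac{79648785}{78814}$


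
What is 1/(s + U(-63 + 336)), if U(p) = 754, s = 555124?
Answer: 1/555878 ≈ 1.7990e-6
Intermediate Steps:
1/(s + U(-63 + 336)) = 1/(555124 + 754) = 1/555878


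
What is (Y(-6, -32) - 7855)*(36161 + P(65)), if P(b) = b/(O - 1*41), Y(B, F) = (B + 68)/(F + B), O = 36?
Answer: -5396028848/19 ≈ -2.8400e+8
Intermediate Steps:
Y(B, F) = (68 + B)/(B + F)
P(b) = -b/5 (P(b) = b/(36 - 1*41) = b/(36 - 41) = b/(-5) = b*(-1/5) = -b/5)
(Y(-6, -32) - 7855)*(36161 + P(65)) = ((68 - 6)/(-6 - 32) - 7855)*(36161 - 1/5*65) = (62/(-38) - 7855)*(36161 - 13) = (-1/38*62 - 7855)*36148 = (-31/19 - 7855)*36148 = -149276/19*36148 = -5396028848/19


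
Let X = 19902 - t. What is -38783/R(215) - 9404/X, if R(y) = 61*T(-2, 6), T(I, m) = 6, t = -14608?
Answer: -670921597/6315330 ≈ -106.24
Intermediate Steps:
X = 34510 (X = 19902 - 1*(-14608) = 19902 + 14608 = 34510)
R(y) = 366 (R(y) = 61*6 = 366)
-38783/R(215) - 9404/X = -38783/366 - 9404/34510 = -38783*1/366 - 9404*1/34510 = -38783/366 - 4702/17255 = -670921597/6315330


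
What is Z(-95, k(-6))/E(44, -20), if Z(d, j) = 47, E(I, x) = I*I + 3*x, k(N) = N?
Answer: 47/1876 ≈ 0.025053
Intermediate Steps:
E(I, x) = I² + 3*x
Z(-95, k(-6))/E(44, -20) = 47/(44² + 3*(-20)) = 47/(1936 - 60) = 47/1876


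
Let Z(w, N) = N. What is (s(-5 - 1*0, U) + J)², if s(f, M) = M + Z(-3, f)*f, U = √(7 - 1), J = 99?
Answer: (124 + √6)² ≈ 15989.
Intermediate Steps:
U = √6 ≈ 2.4495
s(f, M) = M + f² (s(f, M) = M + f*f = M + f²)
(s(-5 - 1*0, U) + J)² = ((√6 + (-5 - 1*0)²) + 99)² = ((√6 + (-5 + 0)²) + 99)² = ((√6 + (-5)²) + 99)² = ((√6 + 25) + 99)² = ((25 + √6) + 99)² = (124 + √6)²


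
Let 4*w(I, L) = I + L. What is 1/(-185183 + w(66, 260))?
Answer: -2/370203 ≈ -5.4024e-6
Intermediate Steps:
w(I, L) = I/4 + L/4 (w(I, L) = (I + L)/4 = I/4 + L/4)
1/(-185183 + w(66, 260)) = 1/(-185183 + ((¼)*66 + (¼)*260)) = 1/(-185183 + (33/2 + 65)) = 1/(-185183 + 163/2) = 1/(-370203/2) = -2/370203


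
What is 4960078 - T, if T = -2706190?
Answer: 7666268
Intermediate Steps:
4960078 - T = 4960078 - 1*(-2706190) = 4960078 + 2706190 = 7666268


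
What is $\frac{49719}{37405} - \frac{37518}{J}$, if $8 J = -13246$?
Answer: $\frac{160614381}{6695495} \approx 23.988$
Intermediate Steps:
$J = - \frac{6623}{4}$ ($J = \frac{1}{8} \left(-13246\right) = - \frac{6623}{4} \approx -1655.8$)
$\frac{49719}{37405} - \frac{37518}{J} = \frac{49719}{37405} - \frac{37518}{- \frac{6623}{4}} = 49719 \cdot \frac{1}{37405} - - \frac{4056}{179} = \frac{49719}{37405} + \frac{4056}{179} = \frac{160614381}{6695495}$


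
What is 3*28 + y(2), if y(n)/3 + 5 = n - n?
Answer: 69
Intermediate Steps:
y(n) = -15 (y(n) = -15 + 3*(n - n) = -15 + 3*0 = -15 + 0 = -15)
3*28 + y(2) = 3*28 - 15 = 84 - 15 = 69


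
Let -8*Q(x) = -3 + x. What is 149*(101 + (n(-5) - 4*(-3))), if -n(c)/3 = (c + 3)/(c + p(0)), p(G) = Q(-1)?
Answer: 49915/3 ≈ 16638.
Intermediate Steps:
Q(x) = 3/8 - x/8 (Q(x) = -(-3 + x)/8 = 3/8 - x/8)
p(G) = ½ (p(G) = 3/8 - ⅛*(-1) = 3/8 + ⅛ = ½)
n(c) = -3*(3 + c)/(½ + c) (n(c) = -3*(c + 3)/(c + ½) = -3*(3 + c)/(½ + c))
149*(101 + (n(-5) - 4*(-3))) = 149*(101 + (6*(-3 - 1*(-5))/(1 + 2*(-5)) - 4*(-3))) = 149*(101 + (6*(-3 + 5)/(1 - 10) + 12)) = 149*(101 + (6*2/(-9) + 12)) = 149*(101 + (6*(-⅑)*2 + 12)) = 149*(101 + (-4/3 + 12)) = 149*(101 + 32/3) = 149*(335/3) = 49915/3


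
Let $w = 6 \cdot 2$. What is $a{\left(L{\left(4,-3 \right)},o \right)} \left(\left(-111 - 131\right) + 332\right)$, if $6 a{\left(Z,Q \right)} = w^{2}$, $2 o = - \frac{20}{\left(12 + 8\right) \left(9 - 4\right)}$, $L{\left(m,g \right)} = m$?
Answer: $2160$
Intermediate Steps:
$w = 12$
$o = - \frac{1}{10}$ ($o = \frac{\left(-20\right) \frac{1}{\left(12 + 8\right) \left(9 - 4\right)}}{2} = \frac{\left(-20\right) \frac{1}{20 \cdot 5}}{2} = \frac{\left(-20\right) \frac{1}{100}}{2} = \frac{1}{2} \left(- \frac{1}{5}\right) = - \frac{1}{10} \approx -0.1$)
$a{\left(Z,Q \right)} = 24$ ($a{\left(Z,Q \right)} = \frac{12^{2}}{6} = \frac{1}{6} \cdot 144 = 24$)
$a{\left(L{\left(4,-3 \right)},o \right)} \left(\left(-111 - 131\right) + 332\right) = 24 \left(\left(-111 - 131\right) + 332\right) = 24 \left(-242 + 332\right) = 24 \cdot 90 = 2160$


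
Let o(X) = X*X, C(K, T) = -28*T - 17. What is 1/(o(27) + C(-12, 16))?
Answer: 1/264 ≈ 0.0037879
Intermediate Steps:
C(K, T) = -17 - 28*T
o(X) = X**2
1/(o(27) + C(-12, 16)) = 1/(27**2 + (-17 - 28*16)) = 1/(729 + (-17 - 448)) = 1/(729 - 465) = 1/264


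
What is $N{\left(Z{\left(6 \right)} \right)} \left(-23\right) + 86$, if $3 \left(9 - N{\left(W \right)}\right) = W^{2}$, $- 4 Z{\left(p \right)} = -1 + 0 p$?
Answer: $- \frac{5785}{48} \approx -120.52$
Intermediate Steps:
$Z{\left(p \right)} = \frac{1}{4}$ ($Z{\left(p \right)} = - \frac{-1 + 0 p}{4} = - \frac{-1 + 0}{4} = \left(- \frac{1}{4}\right) \left(-1\right) = \frac{1}{4}$)
$N{\left(W \right)} = 9 - \frac{W^{2}}{3}$
$N{\left(Z{\left(6 \right)} \right)} \left(-23\right) + 86 = \left(9 - \frac{1}{3 \cdot 16}\right) \left(-23\right) + 86 = \left(9 - \frac{1}{48}\right) \left(-23\right) + 86 = \frac{431}{48} \left(-23\right) + 86 = - \frac{9913}{48} + 86 = - \frac{5785}{48}$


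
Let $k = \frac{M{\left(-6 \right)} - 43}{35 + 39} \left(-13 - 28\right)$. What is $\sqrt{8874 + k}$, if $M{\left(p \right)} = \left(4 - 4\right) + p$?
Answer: $\frac{\sqrt{48742690}}{74} \approx 94.346$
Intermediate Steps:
$M{\left(p \right)} = p$ ($M{\left(p \right)} = 0 + p = p$)
$k = \frac{2009}{74}$ ($k = \frac{-6 - 43}{35 + 39} \left(-13 - 28\right) = - \frac{49}{74} \left(-41\right) = \left(-49\right) \frac{1}{74} \left(-41\right) = \left(- \frac{49}{74}\right) \left(-41\right) = \frac{2009}{74} \approx 27.149$)
$\sqrt{8874 + k} = \sqrt{8874 + \frac{2009}{74}} = \sqrt{\frac{658685}{74}} = \frac{\sqrt{48742690}}{74}$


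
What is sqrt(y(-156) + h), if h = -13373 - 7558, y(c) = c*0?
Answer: I*sqrt(20931) ≈ 144.68*I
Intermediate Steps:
y(c) = 0
h = -20931
sqrt(y(-156) + h) = sqrt(0 - 20931) = sqrt(-20931) = I*sqrt(20931)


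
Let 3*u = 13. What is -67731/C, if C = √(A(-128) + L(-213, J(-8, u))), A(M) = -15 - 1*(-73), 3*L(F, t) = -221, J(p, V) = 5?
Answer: 67731*I*√141/47 ≈ 17112.0*I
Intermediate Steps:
u = 13/3 (u = (⅓)*13 = 13/3 ≈ 4.3333)
L(F, t) = -221/3 (L(F, t) = (⅓)*(-221) = -221/3)
A(M) = 58 (A(M) = -15 + 73 = 58)
C = I*√141/3 (C = √(58 - 221/3) = √(-47/3) = I*√141/3 ≈ 3.9581*I)
-67731/C = -67731*(-I*√141/47) = -(-67731)*I*√141/47 = 67731*I*√141/47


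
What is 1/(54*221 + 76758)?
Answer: 1/88692 ≈ 1.1275e-5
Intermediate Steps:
1/(54*221 + 76758) = 1/(11934 + 76758) = 1/88692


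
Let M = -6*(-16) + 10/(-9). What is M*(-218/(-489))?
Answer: 186172/4401 ≈ 42.302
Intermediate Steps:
M = 854/9 (M = 96 + 10*(-1/9) = 96 - 10/9 = 854/9 ≈ 94.889)
M*(-218/(-489)) = 854*(-218/(-489))/9 = 854*(-218*(-1/489))/9 = (854/9)*(218/489) = 186172/4401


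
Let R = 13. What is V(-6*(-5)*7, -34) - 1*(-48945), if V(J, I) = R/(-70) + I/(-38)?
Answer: 65097793/1330 ≈ 48946.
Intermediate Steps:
V(J, I) = -13/70 - I/38 (V(J, I) = 13/(-70) + I/(-38) = 13*(-1/70) + I*(-1/38) = -13/70 - I/38)
V(-6*(-5)*7, -34) - 1*(-48945) = (-13/70 - 1/38*(-34)) - 1*(-48945) = (-13/70 + 17/19) + 48945 = 943/1330 + 48945 = 65097793/1330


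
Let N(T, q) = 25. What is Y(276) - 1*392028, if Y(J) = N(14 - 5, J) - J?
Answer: -392279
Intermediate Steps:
Y(J) = 25 - J
Y(276) - 1*392028 = (25 - 1*276) - 1*392028 = (25 - 276) - 392028 = -251 - 392028 = -392279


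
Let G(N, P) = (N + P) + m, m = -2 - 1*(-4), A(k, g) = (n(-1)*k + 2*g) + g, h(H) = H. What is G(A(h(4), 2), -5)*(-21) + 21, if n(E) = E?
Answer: 42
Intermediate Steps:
A(k, g) = -k + 3*g (A(k, g) = (-k + 2*g) + g = -k + 3*g)
m = 2 (m = -2 + 4 = 2)
G(N, P) = 2 + N + P (G(N, P) = (N + P) + 2 = 2 + N + P)
G(A(h(4), 2), -5)*(-21) + 21 = (2 + (-1*4 + 3*2) - 5)*(-21) + 21 = (2 + (-4 + 6) - 5)*(-21) + 21 = (2 + 2 - 5)*(-21) + 21 = -1*(-21) + 21 = 21 + 21 = 42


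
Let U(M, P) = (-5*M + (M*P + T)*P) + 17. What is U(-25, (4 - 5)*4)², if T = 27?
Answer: 133956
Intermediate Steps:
U(M, P) = 17 - 5*M + P*(27 + M*P) (U(M, P) = (-5*M + (M*P + 27)*P) + 17 = (-5*M + (27 + M*P)*P) + 17 = (-5*M + P*(27 + M*P)) + 17 = 17 - 5*M + P*(27 + M*P))
U(-25, (4 - 5)*4)² = (17 - 5*(-25) + 27*((4 - 5)*4) - 25*16*(4 - 5)²)² = (17 + 125 + 27*(-1*4) - 25*(-1*4)²)² = (17 + 125 + 27*(-4) - 25*(-4)²)² = (17 + 125 - 108 - 25*16)² = (17 + 125 - 108 - 400)² = (-366)² = 133956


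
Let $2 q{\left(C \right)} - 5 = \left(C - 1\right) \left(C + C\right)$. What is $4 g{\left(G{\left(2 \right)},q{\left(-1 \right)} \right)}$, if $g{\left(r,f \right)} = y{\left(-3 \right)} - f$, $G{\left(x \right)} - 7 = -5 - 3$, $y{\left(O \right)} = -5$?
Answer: $-38$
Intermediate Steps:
$G{\left(x \right)} = -1$ ($G{\left(x \right)} = 7 - 8 = -1$)
$q{\left(C \right)} = \frac{5}{2} + C \left(-1 + C\right)$ ($q{\left(C \right)} = \frac{5}{2} + \frac{\left(C - 1\right) \left(C + C\right)}{2} = \frac{5}{2} + \frac{\left(-1 + C\right) 2 C}{2} = \frac{5}{2} + \frac{2 C \left(-1 + C\right)}{2} = \frac{5}{2} + C \left(-1 + C\right)$)
$g{\left(r,f \right)} = -5 - f$
$4 g{\left(G{\left(2 \right)},q{\left(-1 \right)} \right)} = 4 \left(-5 - \left(\frac{5}{2} + \left(-1\right)^{2} - -1\right)\right) = 4 \left(-5 - \left(\frac{5}{2} + 1 + 1\right)\right) = 4 \left(-5 - \frac{9}{2}\right) = 4 \left(- \frac{19}{2}\right) = -38$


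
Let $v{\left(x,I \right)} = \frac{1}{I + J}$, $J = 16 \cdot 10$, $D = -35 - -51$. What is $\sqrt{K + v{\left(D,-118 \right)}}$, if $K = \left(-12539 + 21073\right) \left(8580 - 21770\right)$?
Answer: $\frac{13 i \sqrt{1174922742}}{42} \approx 10610.0 i$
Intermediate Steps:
$D = 16$ ($D = -35 + 51 = 16$)
$K = -112563460$ ($K = 8534 \left(-13190\right) = -112563460$)
$J = 160$
$v{\left(x,I \right)} = \frac{1}{160 + I}$ ($v{\left(x,I \right)} = \frac{1}{I + 160} = \frac{1}{160 + I}$)
$\sqrt{K + v{\left(D,-118 \right)}} = \sqrt{-112563460 + \frac{1}{160 - 118}} = \sqrt{-112563460 + \frac{1}{42}} = \sqrt{- \frac{4727665319}{42}} = \frac{13 i \sqrt{1174922742}}{42}$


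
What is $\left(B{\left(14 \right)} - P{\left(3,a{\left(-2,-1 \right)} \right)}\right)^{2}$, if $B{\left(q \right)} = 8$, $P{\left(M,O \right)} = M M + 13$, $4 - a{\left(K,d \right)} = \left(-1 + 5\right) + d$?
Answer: $196$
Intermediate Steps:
$a{\left(K,d \right)} = - d$ ($a{\left(K,d \right)} = 4 - \left(\left(-1 + 5\right) + d\right) = 4 - \left(4 + d\right) = - d$)
$P{\left(M,O \right)} = 13 + M^{2}$ ($P{\left(M,O \right)} = M^{2} + 13 = 13 + M^{2}$)
$\left(B{\left(14 \right)} - P{\left(3,a{\left(-2,-1 \right)} \right)}\right)^{2} = \left(8 - \left(13 + 3^{2}\right)\right)^{2} = \left(8 - \left(13 + 9\right)\right)^{2} = \left(8 - 22\right)^{2} = \left(-14\right)^{2} = 196$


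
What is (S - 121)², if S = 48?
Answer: 5329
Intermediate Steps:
(S - 121)² = (48 - 121)² = (-73)² = 5329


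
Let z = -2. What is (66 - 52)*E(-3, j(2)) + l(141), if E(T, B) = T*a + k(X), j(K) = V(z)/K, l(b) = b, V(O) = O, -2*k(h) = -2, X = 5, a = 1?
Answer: 113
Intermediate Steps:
k(h) = 1 (k(h) = -1/2*(-2) = 1)
j(K) = -2/K
E(T, B) = 1 + T (E(T, B) = T*1 + 1 = T + 1 = 1 + T)
(66 - 52)*E(-3, j(2)) + l(141) = (66 - 52)*(1 - 3) + 141 = 14*(-2) + 141 = -28 + 141 = 113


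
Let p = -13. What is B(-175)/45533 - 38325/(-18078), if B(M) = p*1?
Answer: 581605737/274381858 ≈ 2.1197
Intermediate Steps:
B(M) = -13 (B(M) = -13*1 = -13)
B(-175)/45533 - 38325/(-18078) = -13/45533 - 38325/(-18078) = -13*1/45533 - 38325*(-1/18078) = -13/45533 + 12775/6026 = 581605737/274381858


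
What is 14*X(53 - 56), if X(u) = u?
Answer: -42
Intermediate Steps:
14*X(53 - 56) = 14*(53 - 56) = 14*(-3) = -42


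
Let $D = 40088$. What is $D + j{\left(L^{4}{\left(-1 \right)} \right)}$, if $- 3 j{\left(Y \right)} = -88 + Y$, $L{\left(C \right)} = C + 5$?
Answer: $40032$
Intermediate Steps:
$L{\left(C \right)} = 5 + C$
$j{\left(Y \right)} = \frac{88}{3} - \frac{Y}{3}$ ($j{\left(Y \right)} = - \frac{-88 + Y}{3} = \frac{88}{3} - \frac{Y}{3}$)
$D + j{\left(L^{4}{\left(-1 \right)} \right)} = 40088 + \left(\frac{88}{3} - \frac{\left(5 - 1\right)^{4}}{3}\right) = 40088 + \left(\frac{88}{3} - \frac{4^{4}}{3}\right) = 40088 + \left(\frac{88}{3} - \frac{256}{3}\right) = 40088 - 56 = 40032$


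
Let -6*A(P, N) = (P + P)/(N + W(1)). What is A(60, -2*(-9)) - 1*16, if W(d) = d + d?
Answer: -17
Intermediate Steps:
W(d) = 2*d
A(P, N) = -P/(3*(2 + N)) (A(P, N) = -(P + P)/(6*(N + 2*1)) = -2*P/(6*(N + 2)) = -2*P/(6*(2 + N)) = -P/(3*(2 + N)))
A(60, -2*(-9)) - 1*16 = -1*60/(6 + 3*(-2*(-9))) - 1*16 = -1*60/(6 + 3*18) - 16 = -1*60/(6 + 54) - 16 = -1*60/60 - 16 = -1*60*1/60 - 16 = -1 - 16 = -17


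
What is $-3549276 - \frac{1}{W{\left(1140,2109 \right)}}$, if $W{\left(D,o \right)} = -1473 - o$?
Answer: $- \frac{12713506631}{3582} \approx -3.5493 \cdot 10^{6}$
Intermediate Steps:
$-3549276 - \frac{1}{W{\left(1140,2109 \right)}} = -3549276 - \frac{1}{-1473 - 2109} = -3549276 - \frac{1}{-3582} = -3549276 - - \frac{1}{3582} = -3549276 + \frac{1}{3582} = - \frac{12713506631}{3582}$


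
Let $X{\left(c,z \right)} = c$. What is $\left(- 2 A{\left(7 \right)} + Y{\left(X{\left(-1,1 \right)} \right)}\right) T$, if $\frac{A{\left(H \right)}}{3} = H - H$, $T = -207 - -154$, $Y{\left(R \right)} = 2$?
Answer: $-106$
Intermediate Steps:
$T = -53$ ($T = -207 + 154 = -53$)
$A{\left(H \right)} = 0$ ($A{\left(H \right)} = 3 \left(H - H\right) = 3 \cdot 0 = 0$)
$\left(- 2 A{\left(7 \right)} + Y{\left(X{\left(-1,1 \right)} \right)}\right) T = \left(\left(-2\right) 0 + 2\right) \left(-53\right) = \left(0 + 2\right) \left(-53\right) = 2 \left(-53\right) = -106$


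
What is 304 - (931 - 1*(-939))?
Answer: -1566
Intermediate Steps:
304 - (931 - 1*(-939)) = 304 - (931 + 939) = 304 - 1*1870 = 304 - 1870 = -1566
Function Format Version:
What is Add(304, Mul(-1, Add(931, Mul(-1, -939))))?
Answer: -1566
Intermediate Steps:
Add(304, Mul(-1, Add(931, Mul(-1, -939)))) = Add(304, Mul(-1, Add(931, 939))) = Add(304, Mul(-1, 1870)) = Add(304, -1870) = -1566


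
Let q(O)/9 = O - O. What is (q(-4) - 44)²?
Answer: 1936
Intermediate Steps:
q(O) = 0 (q(O) = 9*(O - O) = 9*0 = 0)
(q(-4) - 44)² = (0 - 44)² = (-44)² = 1936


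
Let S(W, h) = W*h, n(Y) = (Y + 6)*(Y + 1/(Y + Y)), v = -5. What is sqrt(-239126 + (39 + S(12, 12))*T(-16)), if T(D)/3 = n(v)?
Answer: I*sqrt(24192590)/10 ≈ 491.86*I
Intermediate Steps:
n(Y) = (6 + Y)*(Y + 1/(2*Y))
T(D) = -153/10 (T(D) = 3*(1/2 + (-5)**2 + 3/(-5) + 6*(-5)) = 3*(1/2 + 25 + 3*(-1/5) - 30) = 3*(1/2 + 25 - 3/5 - 30) = 3*(-51/10) = -153/10)
sqrt(-239126 + (39 + S(12, 12))*T(-16)) = sqrt(-239126 + (39 + 12*12)*(-153/10)) = sqrt(-239126 + (39 + 144)*(-153/10)) = sqrt(-239126 + 183*(-153/10)) = sqrt(-239126 - 27999/10) = sqrt(-2419259/10) = I*sqrt(24192590)/10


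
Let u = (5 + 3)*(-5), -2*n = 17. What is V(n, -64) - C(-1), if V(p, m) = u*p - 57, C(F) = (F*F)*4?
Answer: 279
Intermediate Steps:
n = -17/2 (n = -½*17 = -17/2 ≈ -8.5000)
C(F) = 4*F² (C(F) = F²*4 = 4*F²)
u = -40 (u = 8*(-5) = -40)
V(p, m) = -57 - 40*p (V(p, m) = -40*p - 57 = -57 - 40*p)
V(n, -64) - C(-1) = (-57 - 40*(-17/2)) - 4*(-1)² = (-57 + 340) - 4 = 283 - 1*4 = 283 - 4 = 279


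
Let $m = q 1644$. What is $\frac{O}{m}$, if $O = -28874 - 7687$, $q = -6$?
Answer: $\frac{12187}{3288} \approx 3.7065$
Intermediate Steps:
$O = -36561$
$m = -9864$ ($m = \left(-6\right) 1644 = -9864$)
$\frac{O}{m} = - \frac{36561}{-9864} = \left(-36561\right) \left(- \frac{1}{9864}\right) = \frac{12187}{3288}$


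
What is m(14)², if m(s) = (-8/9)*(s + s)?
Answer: 50176/81 ≈ 619.46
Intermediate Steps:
m(s) = -16*s/9 (m(s) = (-8*⅑)*(2*s) = -16*s/9)
m(14)² = (-16/9*14)² = (-224/9)² = 50176/81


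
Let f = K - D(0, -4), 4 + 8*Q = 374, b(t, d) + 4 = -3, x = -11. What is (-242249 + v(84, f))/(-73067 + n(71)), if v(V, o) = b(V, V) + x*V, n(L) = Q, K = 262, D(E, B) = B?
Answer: 324240/97361 ≈ 3.3303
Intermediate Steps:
b(t, d) = -7 (b(t, d) = -4 - 3 = -7)
Q = 185/4 (Q = -½ + (⅛)*374 = -½ + 187/4 = 185/4 ≈ 46.250)
n(L) = 185/4
f = 266 (f = 262 - 1*(-4) = 262 + 4 = 266)
v(V, o) = -7 - 11*V
(-242249 + v(84, f))/(-73067 + n(71)) = (-242249 + (-7 - 11*84))/(-73067 + 185/4) = (-242249 + (-7 - 924))/(-292083/4) = (-242249 - 931)*(-4/292083) = -243180*(-4/292083) = 324240/97361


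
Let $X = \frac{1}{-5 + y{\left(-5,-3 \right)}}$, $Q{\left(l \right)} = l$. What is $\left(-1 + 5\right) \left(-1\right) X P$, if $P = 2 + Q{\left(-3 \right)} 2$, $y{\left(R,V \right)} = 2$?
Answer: $- \frac{16}{3} \approx -5.3333$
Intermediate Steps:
$X = - \frac{1}{3}$ ($X = \frac{1}{-5 + 2} = \frac{1}{-3} = - \frac{1}{3} \approx -0.33333$)
$P = -4$ ($P = 2 - 6 = -4$)
$\left(-1 + 5\right) \left(-1\right) X P = \left(-1 + 5\right) \left(-1\right) \left(- \frac{1}{3}\right) \left(-4\right) = 4 \left(-1\right) \left(- \frac{1}{3}\right) \left(-4\right) = \left(-4\right) \left(- \frac{1}{3}\right) \left(-4\right) = \frac{4}{3} \left(-4\right) = - \frac{16}{3}$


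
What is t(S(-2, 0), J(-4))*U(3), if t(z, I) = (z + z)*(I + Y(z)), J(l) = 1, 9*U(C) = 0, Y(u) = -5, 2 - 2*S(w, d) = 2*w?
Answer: 0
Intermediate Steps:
S(w, d) = 1 - w
U(C) = 0 (U(C) = (⅑)*0 = 0)
t(z, I) = 2*z*(-5 + I) (t(z, I) = (z + z)*(I - 5) = (2*z)*(-5 + I) = 2*z*(-5 + I))
t(S(-2, 0), J(-4))*U(3) = (2*(1 - 1*(-2))*(-5 + 1))*0 = (2*(1 + 2)*(-4))*0 = (2*3*(-4))*0 = -24*0 = 0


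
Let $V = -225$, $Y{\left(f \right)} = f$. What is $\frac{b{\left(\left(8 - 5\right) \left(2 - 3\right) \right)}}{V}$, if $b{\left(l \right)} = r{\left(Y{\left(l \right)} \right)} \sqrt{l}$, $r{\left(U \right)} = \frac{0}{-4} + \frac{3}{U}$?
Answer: $\frac{i \sqrt{3}}{225} \approx 0.007698 i$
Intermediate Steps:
$r{\left(U \right)} = \frac{3}{U}$ ($r{\left(U \right)} = 0 \left(- \frac{1}{4}\right) + \frac{3}{U} = 0 + \frac{3}{U} = \frac{3}{U}$)
$b{\left(l \right)} = \frac{3}{\sqrt{l}}$ ($b{\left(l \right)} = \frac{3}{l} \sqrt{l} = \frac{3}{\sqrt{l}}$)
$\frac{b{\left(\left(8 - 5\right) \left(2 - 3\right) \right)}}{V} = \frac{3 \frac{1}{\sqrt{\left(8 - 5\right) \left(2 - 3\right)}}}{-225} = \frac{3}{i \sqrt{3}} \left(- \frac{1}{225}\right) = 3 \left(- \frac{i \sqrt{3}}{3}\right) \left(- \frac{1}{225}\right) = - i \sqrt{3} \left(- \frac{1}{225}\right) = \frac{i \sqrt{3}}{225}$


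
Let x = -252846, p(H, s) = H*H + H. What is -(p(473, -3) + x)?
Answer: 28644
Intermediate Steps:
p(H, s) = H + H**2 (p(H, s) = H**2 + H = H + H**2)
-(p(473, -3) + x) = -(473*(1 + 473) - 252846) = -(473*474 - 252846) = -(224202 - 252846) = -1*(-28644) = 28644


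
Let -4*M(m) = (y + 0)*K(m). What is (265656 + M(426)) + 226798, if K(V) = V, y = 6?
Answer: 491815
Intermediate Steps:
M(m) = -3*m/2 (M(m) = -(6 + 0)*m/4 = -3*m/2)
(265656 + M(426)) + 226798 = (265656 - 3/2*426) + 226798 = (265656 - 639) + 226798 = 265017 + 226798 = 491815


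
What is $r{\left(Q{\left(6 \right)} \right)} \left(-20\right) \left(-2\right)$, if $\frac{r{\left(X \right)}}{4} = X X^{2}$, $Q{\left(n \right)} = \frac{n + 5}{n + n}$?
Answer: $\frac{6655}{54} \approx 123.24$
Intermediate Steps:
$Q{\left(n \right)} = \frac{5 + n}{2 n}$
$r{\left(X \right)} = 4 X^{3}$ ($r{\left(X \right)} = 4 X X^{2} = 4 X^{3}$)
$r{\left(Q{\left(6 \right)} \right)} \left(-20\right) \left(-2\right) = 4 \left(\frac{5 + 6}{2 \cdot 6}\right)^{3} \left(-20\right) \left(-2\right) = 4 \left(\frac{1}{2} \cdot \frac{1}{6} \cdot 11\right)^{3} \left(-20\right) \left(-2\right) = 4 \left(\frac{11}{12}\right)^{3} \left(-20\right) \left(-2\right) = 4 \cdot \frac{1331}{1728} \left(-20\right) \left(-2\right) = \frac{1331}{432} \left(-20\right) \left(-2\right) = \left(- \frac{6655}{108}\right) \left(-2\right) = \frac{6655}{54}$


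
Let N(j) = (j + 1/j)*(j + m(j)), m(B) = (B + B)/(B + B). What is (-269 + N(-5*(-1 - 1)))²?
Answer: 2493241/100 ≈ 24932.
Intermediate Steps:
m(B) = 1 (m(B) = (2*B)/((2*B)) = (2*B)*(1/(2*B)) = 1)
N(j) = (1 + j)*(j + 1/j) (N(j) = (j + 1/j)*(j + 1) = (j + 1/j)*(1 + j) = (1 + j)*(j + 1/j))
(-269 + N(-5*(-1 - 1)))² = (-269 + (1 - 5*(-1 - 1) + 1/(-5*(-1 - 1)) + (-5*(-1 - 1))²))² = (-269 + (1 - 5*(-2) + 1/(-5*(-2)) + (-5*(-2))²))² = (-269 + (1 + 10 + 1/10 + 10²))² = (-269 + (1 + 10 + ⅒ + 100))² = (-269 + 1111/10)² = (-1579/10)² = 2493241/100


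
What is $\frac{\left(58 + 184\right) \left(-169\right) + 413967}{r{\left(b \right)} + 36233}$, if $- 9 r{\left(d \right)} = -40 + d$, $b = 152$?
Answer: $\frac{3357621}{325985} \approx 10.3$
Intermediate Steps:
$r{\left(d \right)} = \frac{40}{9} - \frac{d}{9}$ ($r{\left(d \right)} = - \frac{-40 + d}{9} = \frac{40}{9} - \frac{d}{9}$)
$\frac{\left(58 + 184\right) \left(-169\right) + 413967}{r{\left(b \right)} + 36233} = \frac{\left(58 + 184\right) \left(-169\right) + 413967}{\left(\frac{40}{9} - \frac{152}{9}\right) + 36233} = \frac{242 \left(-169\right) + 413967}{\left(\frac{40}{9} - \frac{152}{9}\right) + 36233} = \frac{-40898 + 413967}{- \frac{112}{9} + 36233} = \frac{373069}{\frac{325985}{9}} = 373069 \cdot \frac{9}{325985} = \frac{3357621}{325985}$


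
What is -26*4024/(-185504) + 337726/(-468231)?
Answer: -50225455/319333542 ≈ -0.15728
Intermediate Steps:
-26*4024/(-185504) + 337726/(-468231) = -104624*(-1/185504) + 337726*(-1/468231) = 6539/11594 - 337726/468231 = -50225455/319333542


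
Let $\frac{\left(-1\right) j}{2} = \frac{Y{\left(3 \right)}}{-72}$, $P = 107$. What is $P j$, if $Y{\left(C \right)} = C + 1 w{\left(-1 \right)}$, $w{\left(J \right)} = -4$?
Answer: $- \frac{107}{36} \approx -2.9722$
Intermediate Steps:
$Y{\left(C \right)} = -4 + C$ ($Y{\left(C \right)} = C + 1 \left(-4\right) = C - 4 = -4 + C$)
$j = - \frac{1}{36}$ ($j = - 2 \frac{-4 + 3}{-72} = - 2 \left(\left(-1\right) \left(- \frac{1}{72}\right)\right) = \left(-2\right) \frac{1}{72} = - \frac{1}{36} \approx -0.027778$)
$P j = 107 \left(- \frac{1}{36}\right) = - \frac{107}{36}$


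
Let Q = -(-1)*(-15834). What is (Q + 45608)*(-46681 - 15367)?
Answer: -1847417152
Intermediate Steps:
Q = -15834 (Q = -1*15834 = -15834)
(Q + 45608)*(-46681 - 15367) = (-15834 + 45608)*(-46681 - 15367) = 29774*(-62048) = -1847417152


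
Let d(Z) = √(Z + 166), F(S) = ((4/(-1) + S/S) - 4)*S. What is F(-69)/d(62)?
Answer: 161*√57/38 ≈ 31.987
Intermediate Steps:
F(S) = -7*S (F(S) = ((4*(-1) + 1) - 4)*S = ((-4 + 1) - 4)*S = (-3 - 4)*S = -7*S)
d(Z) = √(166 + Z)
F(-69)/d(62) = (-7*(-69))/(√(166 + 62)) = 483/(√228) = 483/((2*√57)) = 483*(√57/114) = 161*√57/38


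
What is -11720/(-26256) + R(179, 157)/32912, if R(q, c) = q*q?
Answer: 76687321/54008592 ≈ 1.4199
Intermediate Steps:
R(q, c) = q²
-11720/(-26256) + R(179, 157)/32912 = -11720/(-26256) + 179²/32912 = -11720*(-1/26256) + 32041*(1/32912) = 1465/3282 + 32041/32912 = 76687321/54008592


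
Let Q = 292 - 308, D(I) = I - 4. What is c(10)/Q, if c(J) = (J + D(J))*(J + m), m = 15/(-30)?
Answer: -19/2 ≈ -9.5000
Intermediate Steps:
D(I) = -4 + I
m = -½ (m = 15*(-1/30) = -½ ≈ -0.50000)
c(J) = (-4 + 2*J)*(-½ + J) (c(J) = (J + (-4 + J))*(J - ½) = (-4 + 2*J)*(-½ + J))
Q = -16
c(10)/Q = (2 - 5*10 + 2*10²)/(-16) = (2 - 50 + 2*100)*(-1/16) = (2 - 50 + 200)*(-1/16) = 152*(-1/16) = -19/2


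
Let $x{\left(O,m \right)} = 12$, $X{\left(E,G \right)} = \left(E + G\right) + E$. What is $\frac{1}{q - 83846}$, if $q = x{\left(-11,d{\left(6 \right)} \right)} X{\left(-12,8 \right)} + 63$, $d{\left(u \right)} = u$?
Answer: $- \frac{1}{83975} \approx -1.1908 \cdot 10^{-5}$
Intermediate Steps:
$X{\left(E,G \right)} = G + 2 E$
$q = -129$ ($q = 12 \left(8 + 2 \left(-12\right)\right) + 63 = 12 \left(8 - 24\right) + 63 = 12 \left(-16\right) + 63 = -192 + 63 = -129$)
$\frac{1}{q - 83846} = \frac{1}{-129 - 83846} = \frac{1}{-83975} = - \frac{1}{83975}$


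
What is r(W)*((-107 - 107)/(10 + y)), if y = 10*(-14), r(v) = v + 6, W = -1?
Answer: 107/13 ≈ 8.2308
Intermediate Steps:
r(v) = 6 + v
y = -140
r(W)*((-107 - 107)/(10 + y)) = (6 - 1)*((-107 - 107)/(10 - 140)) = 5*(-214/(-130)) = 5*(-214*(-1/130)) = 5*(107/65) = 107/13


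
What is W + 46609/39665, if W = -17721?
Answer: -702856856/39665 ≈ -17720.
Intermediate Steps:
W + 46609/39665 = -17721 + 46609/39665 = -702856856/39665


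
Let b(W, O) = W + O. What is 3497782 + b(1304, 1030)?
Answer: 3500116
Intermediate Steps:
b(W, O) = O + W
3497782 + b(1304, 1030) = 3497782 + (1030 + 1304) = 3497782 + 2334 = 3500116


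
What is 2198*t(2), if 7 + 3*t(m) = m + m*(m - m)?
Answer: -10990/3 ≈ -3663.3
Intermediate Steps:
t(m) = -7/3 + m/3 (t(m) = -7/3 + (m + m*(m - m))/3 = -7/3 + (m + m*0)/3 = -7/3 + (m + 0)/3 = -7/3 + m/3)
2198*t(2) = 2198*(-7/3 + (1/3)*2) = 2198*(-7/3 + 2/3) = 2198*(-5/3) = -10990/3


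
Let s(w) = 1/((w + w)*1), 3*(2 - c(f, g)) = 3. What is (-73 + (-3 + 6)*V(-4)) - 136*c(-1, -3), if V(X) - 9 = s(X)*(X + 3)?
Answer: -1453/8 ≈ -181.63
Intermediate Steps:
c(f, g) = 1 (c(f, g) = 2 - 1/3*3 = 2 - 1 = 1)
s(w) = 1/(2*w)
V(X) = 9 + (3 + X)/(2*X) (V(X) = 9 + (1/(2*X))*(X + 3) = 9 + (1/(2*X))*(3 + X) = 9 + (3 + X)/(2*X))
(-73 + (-3 + 6)*V(-4)) - 136*c(-1, -3) = (-73 + (-3 + 6)*((1/2)*(3 + 19*(-4))/(-4))) - 136*1 = (-73 + 3*((1/2)*(-1/4)*(3 - 76))) - 136 = (-73 + 3*((1/2)*(-1/4)*(-73))) - 136 = (-73 + 3*(73/8)) - 136 = (-73 + 219/8) - 136 = -365/8 - 136 = -1453/8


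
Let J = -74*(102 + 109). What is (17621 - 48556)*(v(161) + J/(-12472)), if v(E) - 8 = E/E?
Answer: -1977705485/6236 ≈ -3.1714e+5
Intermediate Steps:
J = -15614 (J = -74*211 = -15614)
v(E) = 9 (v(E) = 8 + E/E = 8 + 1 = 9)
(17621 - 48556)*(v(161) + J/(-12472)) = (17621 - 48556)*(9 - 15614/(-12472)) = -30935*(9 - 15614*(-1/12472)) = -30935*(9 + 7807/6236) = -30935*63931/6236 = -1977705485/6236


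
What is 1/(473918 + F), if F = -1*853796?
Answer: -1/379878 ≈ -2.6324e-6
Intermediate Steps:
F = -853796
1/(473918 + F) = 1/(473918 - 853796) = 1/(-379878) = -1/379878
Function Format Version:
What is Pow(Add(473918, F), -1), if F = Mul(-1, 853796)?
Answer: Rational(-1, 379878) ≈ -2.6324e-6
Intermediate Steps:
F = -853796
Pow(Add(473918, F), -1) = Pow(Add(473918, -853796), -1) = Pow(-379878, -1) = Rational(-1, 379878)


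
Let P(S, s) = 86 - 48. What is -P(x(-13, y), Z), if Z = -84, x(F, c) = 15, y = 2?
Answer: -38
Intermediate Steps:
P(S, s) = 38
-P(x(-13, y), Z) = -1*38 = -38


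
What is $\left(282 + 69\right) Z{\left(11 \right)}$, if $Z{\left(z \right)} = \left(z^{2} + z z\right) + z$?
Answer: $88803$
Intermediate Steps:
$Z{\left(z \right)} = z + 2 z^{2}$ ($Z{\left(z \right)} = \left(z^{2} + z^{2}\right) + z = 2 z^{2} + z = z + 2 z^{2}$)
$\left(282 + 69\right) Z{\left(11 \right)} = \left(282 + 69\right) 11 \left(1 + 2 \cdot 11\right) = 351 \cdot 11 \left(1 + 22\right) = 351 \cdot 11 \cdot 23 = 351 \cdot 253 = 88803$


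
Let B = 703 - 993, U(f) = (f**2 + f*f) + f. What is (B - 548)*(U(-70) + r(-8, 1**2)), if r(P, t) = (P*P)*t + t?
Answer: -8208210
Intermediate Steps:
U(f) = f + 2*f**2 (U(f) = (f**2 + f**2) + f = 2*f**2 + f = f + 2*f**2)
r(P, t) = t + t*P**2 (r(P, t) = P**2*t + t = t*P**2 + t = t + t*P**2)
B = -290
(B - 548)*(U(-70) + r(-8, 1**2)) = (-290 - 548)*(-70*(1 + 2*(-70)) + 1**2*(1 + (-8)**2)) = -838*(-70*(1 - 140) + 1*(1 + 64)) = -838*(-70*(-139) + 1*65) = -838*(9730 + 65) = -838*9795 = -8208210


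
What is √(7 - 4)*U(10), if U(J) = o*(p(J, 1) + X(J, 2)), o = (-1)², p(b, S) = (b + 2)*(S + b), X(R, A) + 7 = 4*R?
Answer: 165*√3 ≈ 285.79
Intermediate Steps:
X(R, A) = -7 + 4*R
p(b, S) = (2 + b)*(S + b)
o = 1
U(J) = -5 + J² + 7*J (U(J) = 1*((J² + 2*1 + 2*J + 1*J) + (-7 + 4*J)) = 1*((J² + 2 + 2*J + J) + (-7 + 4*J)) = 1*((2 + J² + 3*J) + (-7 + 4*J)) = 1*(-5 + J² + 7*J) = -5 + J² + 7*J)
√(7 - 4)*U(10) = √(7 - 4)*(-5 + 10² + 7*10) = √3*(-5 + 100 + 70) = √3*165 = 165*√3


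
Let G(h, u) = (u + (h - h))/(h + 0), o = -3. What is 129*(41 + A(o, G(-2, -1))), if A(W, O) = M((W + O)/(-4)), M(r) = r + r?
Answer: 21801/4 ≈ 5450.3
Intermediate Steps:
M(r) = 2*r
G(h, u) = u/h (G(h, u) = (u + 0)/h = u/h)
A(W, O) = -O/2 - W/2 (A(W, O) = 2*((W + O)/(-4)) = 2*((O + W)*(-¼)) = 2*(-O/4 - W/4) = -O/2 - W/2)
129*(41 + A(o, G(-2, -1))) = 129*(41 + (-(-1)/(2*(-2)) - ½*(-3))) = 129*(41 + (-(-1)*(-1)/(2*2) + 3/2)) = 129*(41 + (-½*½ + 3/2)) = 129*(41 + (-¼ + 3/2)) = 129*(41 + 5/4) = 129*(169/4) = 21801/4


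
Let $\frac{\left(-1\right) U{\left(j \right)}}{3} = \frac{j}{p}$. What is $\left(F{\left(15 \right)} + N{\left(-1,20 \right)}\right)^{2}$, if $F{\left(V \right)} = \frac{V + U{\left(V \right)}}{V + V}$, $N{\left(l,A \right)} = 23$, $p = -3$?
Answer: $576$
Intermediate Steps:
$U{\left(j \right)} = j$ ($U{\left(j \right)} = - 3 \frac{j}{-3} = - 3 j \left(- \frac{1}{3}\right) = - 3 \left(- \frac{j}{3}\right) = j$)
$F{\left(V \right)} = 1$ ($F{\left(V \right)} = \frac{V + V}{V + V} = \frac{2 V}{2 V} = 2 V \frac{1}{2 V} = 1$)
$\left(F{\left(15 \right)} + N{\left(-1,20 \right)}\right)^{2} = \left(1 + 23\right)^{2} = 24^{2} = 576$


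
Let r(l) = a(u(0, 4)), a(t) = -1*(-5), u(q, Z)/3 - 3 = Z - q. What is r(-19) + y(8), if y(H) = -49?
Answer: -44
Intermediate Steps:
u(q, Z) = 9 - 3*q + 3*Z (u(q, Z) = 9 + 3*(Z - q) = 9 + (-3*q + 3*Z) = 9 - 3*q + 3*Z)
a(t) = 5
r(l) = 5
r(-19) + y(8) = 5 - 49 = -44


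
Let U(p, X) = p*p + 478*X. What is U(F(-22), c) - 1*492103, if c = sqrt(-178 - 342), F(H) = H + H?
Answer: -490167 + 956*I*sqrt(130) ≈ -4.9017e+5 + 10900.0*I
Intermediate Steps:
F(H) = 2*H
c = 2*I*sqrt(130) (c = sqrt(-520) = 2*I*sqrt(130) ≈ 22.803*I)
U(p, X) = p**2 + 478*X
U(F(-22), c) - 1*492103 = ((2*(-22))**2 + 478*(2*I*sqrt(130))) - 1*492103 = ((-44)**2 + 956*I*sqrt(130)) - 492103 = (1936 + 956*I*sqrt(130)) - 492103 = -490167 + 956*I*sqrt(130)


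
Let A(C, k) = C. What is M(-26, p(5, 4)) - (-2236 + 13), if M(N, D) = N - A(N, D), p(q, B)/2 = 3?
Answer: 2223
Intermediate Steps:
p(q, B) = 6 (p(q, B) = 2*3 = 6)
M(N, D) = 0 (M(N, D) = N - N = 0)
M(-26, p(5, 4)) - (-2236 + 13) = 0 - (-2236 + 13) = 0 - 1*(-2223) = 0 + 2223 = 2223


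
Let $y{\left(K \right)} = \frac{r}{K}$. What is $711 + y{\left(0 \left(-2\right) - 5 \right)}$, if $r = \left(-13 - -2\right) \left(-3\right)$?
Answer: $\frac{3522}{5} \approx 704.4$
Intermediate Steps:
$r = 33$ ($r = \left(-13 + 2\right) \left(-3\right) = \left(-11\right) \left(-3\right) = 33$)
$y{\left(K \right)} = \frac{33}{K}$
$711 + y{\left(0 \left(-2\right) - 5 \right)} = 711 + \frac{33}{0 \left(-2\right) - 5} = 711 + \frac{33}{0 - 5} = 711 + \frac{33}{-5} = 711 + 33 \left(- \frac{1}{5}\right) = 711 - \frac{33}{5} = \frac{3522}{5}$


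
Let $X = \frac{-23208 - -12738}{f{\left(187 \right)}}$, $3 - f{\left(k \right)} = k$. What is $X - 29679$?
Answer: $- \frac{2725233}{92} \approx -29622.0$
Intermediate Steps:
$f{\left(k \right)} = 3 - k$
$X = \frac{5235}{92}$ ($X = \frac{-23208 - -12738}{3 - 187} = \frac{-23208 + 12738}{3 - 187} = - \frac{10470}{-184} = \left(-10470\right) \left(- \frac{1}{184}\right) = \frac{5235}{92} \approx 56.902$)
$X - 29679 = \frac{5235}{92} - 29679 = - \frac{2725233}{92}$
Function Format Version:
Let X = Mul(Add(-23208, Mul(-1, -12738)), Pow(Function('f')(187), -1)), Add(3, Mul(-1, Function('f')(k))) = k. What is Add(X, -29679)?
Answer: Rational(-2725233, 92) ≈ -29622.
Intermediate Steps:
Function('f')(k) = Add(3, Mul(-1, k))
X = Rational(5235, 92) (X = Mul(Add(-23208, Mul(-1, -12738)), Pow(Add(3, Mul(-1, 187)), -1)) = Mul(Add(-23208, 12738), Pow(Add(3, -187), -1)) = Mul(-10470, Pow(-184, -1)) = Mul(-10470, Rational(-1, 184)) = Rational(5235, 92) ≈ 56.902)
Add(X, -29679) = Add(Rational(5235, 92), -29679) = Rational(-2725233, 92)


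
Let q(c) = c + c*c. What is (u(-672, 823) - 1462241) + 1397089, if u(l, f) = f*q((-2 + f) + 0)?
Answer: 555346274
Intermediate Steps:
q(c) = c + c²
u(l, f) = f*(-1 + f)*(-2 + f) (u(l, f) = f*(((-2 + f) + 0)*(1 + ((-2 + f) + 0))) = f*((-2 + f)*(1 + (-2 + f))) = f*((-2 + f)*(-1 + f)) = f*((-1 + f)*(-2 + f)) = f*(-1 + f)*(-2 + f))
(u(-672, 823) - 1462241) + 1397089 = (823*(-1 + 823)*(-2 + 823) - 1462241) + 1397089 = (823*822*821 - 1462241) + 1397089 = (555411426 - 1462241) + 1397089 = 553949185 + 1397089 = 555346274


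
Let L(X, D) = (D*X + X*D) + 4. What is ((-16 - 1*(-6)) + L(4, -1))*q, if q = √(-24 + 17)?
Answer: -14*I*√7 ≈ -37.041*I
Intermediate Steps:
L(X, D) = 4 + 2*D*X (L(X, D) = (D*X + D*X) + 4 = 2*D*X + 4 = 4 + 2*D*X)
q = I*√7 (q = √(-7) = I*√7 ≈ 2.6458*I)
((-16 - 1*(-6)) + L(4, -1))*q = ((-16 - 1*(-6)) + (4 + 2*(-1)*4))*(I*√7) = ((-16 + 6) + (4 - 8))*(I*√7) = (-10 - 4)*(I*√7) = -14*I*√7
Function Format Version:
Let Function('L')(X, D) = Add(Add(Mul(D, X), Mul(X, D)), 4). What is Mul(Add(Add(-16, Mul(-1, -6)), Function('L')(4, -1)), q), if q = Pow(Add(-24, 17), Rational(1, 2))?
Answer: Mul(-14, I, Pow(7, Rational(1, 2))) ≈ Mul(-37.041, I)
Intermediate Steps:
Function('L')(X, D) = Add(4, Mul(2, D, X)) (Function('L')(X, D) = Add(Add(Mul(D, X), Mul(D, X)), 4) = Add(Mul(2, D, X), 4) = Add(4, Mul(2, D, X)))
q = Mul(I, Pow(7, Rational(1, 2))) (q = Pow(-7, Rational(1, 2)) = Mul(I, Pow(7, Rational(1, 2))) ≈ Mul(2.6458, I))
Mul(Add(Add(-16, Mul(-1, -6)), Function('L')(4, -1)), q) = Mul(Add(Add(-16, Mul(-1, -6)), Add(4, Mul(2, -1, 4))), Mul(I, Pow(7, Rational(1, 2)))) = Mul(Add(Add(-16, 6), Add(4, -8)), Mul(I, Pow(7, Rational(1, 2)))) = Mul(Add(-10, -4), Mul(I, Pow(7, Rational(1, 2)))) = Mul(-14, Mul(I, Pow(7, Rational(1, 2)))) = Mul(-14, I, Pow(7, Rational(1, 2)))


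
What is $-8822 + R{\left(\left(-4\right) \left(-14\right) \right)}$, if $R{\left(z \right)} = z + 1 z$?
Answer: $-8710$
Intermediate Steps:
$R{\left(z \right)} = 2 z$ ($R{\left(z \right)} = z + z = 2 z$)
$-8822 + R{\left(\left(-4\right) \left(-14\right) \right)} = -8822 + 2 \left(\left(-4\right) \left(-14\right)\right) = -8822 + 2 \cdot 56 = -8822 + 112 = -8710$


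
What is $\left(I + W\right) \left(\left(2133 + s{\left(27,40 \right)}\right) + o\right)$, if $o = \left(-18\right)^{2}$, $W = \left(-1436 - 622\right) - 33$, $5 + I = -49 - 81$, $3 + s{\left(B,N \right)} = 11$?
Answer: $-5487090$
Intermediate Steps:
$s{\left(B,N \right)} = 8$ ($s{\left(B,N \right)} = -3 + 11 = 8$)
$I = -135$ ($I = -5 - 130 = -135$)
$W = -2091$ ($W = -2058 - 33 = -2091$)
$o = 324$
$\left(I + W\right) \left(\left(2133 + s{\left(27,40 \right)}\right) + o\right) = \left(-135 - 2091\right) \left(\left(2133 + 8\right) + 324\right) = - 2226 \left(2141 + 324\right) = \left(-2226\right) 2465 = -5487090$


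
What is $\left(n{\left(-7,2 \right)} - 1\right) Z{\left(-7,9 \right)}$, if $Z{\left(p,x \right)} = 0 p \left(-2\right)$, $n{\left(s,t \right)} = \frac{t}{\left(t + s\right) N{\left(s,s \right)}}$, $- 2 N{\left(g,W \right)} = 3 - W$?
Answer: $0$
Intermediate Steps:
$N{\left(g,W \right)} = - \frac{3}{2} + \frac{W}{2}$ ($N{\left(g,W \right)} = - \frac{3 - W}{2} = - \frac{3}{2} + \frac{W}{2}$)
$n{\left(s,t \right)} = \frac{t}{\left(- \frac{3}{2} + \frac{s}{2}\right) \left(s + t\right)}$ ($n{\left(s,t \right)} = \frac{t}{\left(t + s\right) \left(- \frac{3}{2} + \frac{s}{2}\right)} = \frac{t}{\left(s + t\right) \left(- \frac{3}{2} + \frac{s}{2}\right)} = \frac{t}{\left(- \frac{3}{2} + \frac{s}{2}\right) \left(s + t\right)}$)
$Z{\left(p,x \right)} = 0$ ($Z{\left(p,x \right)} = 0 \left(-2\right) = 0$)
$\left(n{\left(-7,2 \right)} - 1\right) Z{\left(-7,9 \right)} = \left(2 \cdot 2 \frac{1}{-3 - 7} \frac{1}{-7 + 2} - 1\right) 0 = \left(2 \cdot 2 \frac{1}{-10} \frac{1}{-5} - 1\right) 0 = \left(2 \cdot 2 \left(- \frac{1}{10}\right) \left(- \frac{1}{5}\right) - 1\right) 0 = \left(\frac{2}{25} - 1\right) 0 = \left(- \frac{23}{25}\right) 0 = 0$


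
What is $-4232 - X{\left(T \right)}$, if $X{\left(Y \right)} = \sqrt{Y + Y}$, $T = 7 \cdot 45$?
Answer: $-4232 - 3 \sqrt{70} \approx -4257.1$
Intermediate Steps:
$T = 315$
$X{\left(Y \right)} = \sqrt{2} \sqrt{Y}$ ($X{\left(Y \right)} = \sqrt{2 Y} = \sqrt{2} \sqrt{Y}$)
$-4232 - X{\left(T \right)} = -4232 - \sqrt{2} \sqrt{315} = -4232 - \sqrt{2} \cdot 3 \sqrt{35} = -4232 - 3 \sqrt{70}$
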